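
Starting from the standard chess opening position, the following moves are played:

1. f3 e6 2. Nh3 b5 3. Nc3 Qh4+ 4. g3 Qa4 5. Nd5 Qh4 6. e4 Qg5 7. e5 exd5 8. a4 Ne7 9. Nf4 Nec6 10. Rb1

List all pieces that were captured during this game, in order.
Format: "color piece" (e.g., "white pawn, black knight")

Tracking captures:
  exd5: captured white knight

white knight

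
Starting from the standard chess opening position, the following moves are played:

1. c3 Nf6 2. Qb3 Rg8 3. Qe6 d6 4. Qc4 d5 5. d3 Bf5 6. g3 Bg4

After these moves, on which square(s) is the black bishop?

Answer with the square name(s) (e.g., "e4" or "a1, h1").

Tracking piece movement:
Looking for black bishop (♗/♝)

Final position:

  a b c d e f g h
  ─────────────────
8│♜ ♞ · ♛ ♚ ♝ ♜ ·│8
7│♟ ♟ ♟ · ♟ ♟ ♟ ♟│7
6│· · · · · ♞ · ·│6
5│· · · ♟ · · · ·│5
4│· · ♕ · · · ♝ ·│4
3│· · ♙ ♙ · · ♙ ·│3
2│♙ ♙ · · ♙ ♙ · ♙│2
1│♖ ♘ ♗ · ♔ ♗ ♘ ♖│1
  ─────────────────
  a b c d e f g h


f8, g4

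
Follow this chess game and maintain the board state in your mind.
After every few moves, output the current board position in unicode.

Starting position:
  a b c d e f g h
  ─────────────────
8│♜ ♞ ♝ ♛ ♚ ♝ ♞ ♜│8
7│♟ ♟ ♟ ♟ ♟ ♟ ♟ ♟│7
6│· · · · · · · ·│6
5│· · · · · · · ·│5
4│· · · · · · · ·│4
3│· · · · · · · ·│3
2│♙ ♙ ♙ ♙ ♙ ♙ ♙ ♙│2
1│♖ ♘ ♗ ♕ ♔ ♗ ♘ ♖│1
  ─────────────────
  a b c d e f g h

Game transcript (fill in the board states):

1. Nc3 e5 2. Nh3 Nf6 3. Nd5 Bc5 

  a b c d e f g h
  ─────────────────
8│♜ ♞ ♝ ♛ ♚ · · ♜│8
7│♟ ♟ ♟ ♟ · ♟ ♟ ♟│7
6│· · · · · ♞ · ·│6
5│· · ♝ ♘ ♟ · · ·│5
4│· · · · · · · ·│4
3│· · · · · · · ♘│3
2│♙ ♙ ♙ ♙ ♙ ♙ ♙ ♙│2
1│♖ · ♗ ♕ ♔ ♗ · ♖│1
  ─────────────────
  a b c d e f g h

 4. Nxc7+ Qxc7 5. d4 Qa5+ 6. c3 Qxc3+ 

  a b c d e f g h
  ─────────────────
8│♜ ♞ ♝ · ♚ · · ♜│8
7│♟ ♟ · ♟ · ♟ ♟ ♟│7
6│· · · · · ♞ · ·│6
5│· · ♝ · ♟ · · ·│5
4│· · · ♙ · · · ·│4
3│· · ♛ · · · · ♘│3
2│♙ ♙ · · ♙ ♙ ♙ ♙│2
1│♖ · ♗ ♕ ♔ ♗ · ♖│1
  ─────────────────
  a b c d e f g h

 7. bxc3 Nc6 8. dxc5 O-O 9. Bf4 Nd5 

  a b c d e f g h
  ─────────────────
8│♜ · ♝ · · ♜ ♚ ·│8
7│♟ ♟ · ♟ · ♟ ♟ ♟│7
6│· · ♞ · · · · ·│6
5│· · ♙ ♞ ♟ · · ·│5
4│· · · · · ♗ · ·│4
3│· · ♙ · · · · ♘│3
2│♙ · · · ♙ ♙ ♙ ♙│2
1│♖ · · ♕ ♔ ♗ · ♖│1
  ─────────────────
  a b c d e f g h

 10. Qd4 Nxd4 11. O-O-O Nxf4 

  a b c d e f g h
  ─────────────────
8│♜ · ♝ · · ♜ ♚ ·│8
7│♟ ♟ · ♟ · ♟ ♟ ♟│7
6│· · · · · · · ·│6
5│· · ♙ · ♟ · · ·│5
4│· · · ♞ · ♞ · ·│4
3│· · ♙ · · · · ♘│3
2│♙ · · · ♙ ♙ ♙ ♙│2
1│· · ♔ ♖ · ♗ · ♖│1
  ─────────────────
  a b c d e f g h


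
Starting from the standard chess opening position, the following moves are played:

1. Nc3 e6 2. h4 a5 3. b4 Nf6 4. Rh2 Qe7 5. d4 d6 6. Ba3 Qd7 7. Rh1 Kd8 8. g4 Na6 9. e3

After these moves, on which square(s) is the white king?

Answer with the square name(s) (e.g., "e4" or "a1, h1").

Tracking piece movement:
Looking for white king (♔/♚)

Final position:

  a b c d e f g h
  ─────────────────
8│♜ · ♝ ♚ · ♝ · ♜│8
7│· ♟ ♟ ♛ · ♟ ♟ ♟│7
6│♞ · · ♟ ♟ ♞ · ·│6
5│♟ · · · · · · ·│5
4│· ♙ · ♙ · · ♙ ♙│4
3│♗ · ♘ · ♙ · · ·│3
2│♙ · ♙ · · ♙ · ·│2
1│♖ · · ♕ ♔ ♗ ♘ ♖│1
  ─────────────────
  a b c d e f g h


e1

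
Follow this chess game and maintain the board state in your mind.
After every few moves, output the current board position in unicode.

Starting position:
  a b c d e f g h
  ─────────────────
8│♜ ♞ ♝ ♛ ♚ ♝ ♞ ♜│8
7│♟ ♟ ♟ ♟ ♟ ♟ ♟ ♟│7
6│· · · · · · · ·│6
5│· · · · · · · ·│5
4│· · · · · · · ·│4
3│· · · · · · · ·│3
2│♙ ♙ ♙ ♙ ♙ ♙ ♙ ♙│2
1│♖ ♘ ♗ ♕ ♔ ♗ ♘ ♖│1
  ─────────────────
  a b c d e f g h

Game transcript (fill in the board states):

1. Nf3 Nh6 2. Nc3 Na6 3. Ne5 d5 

  a b c d e f g h
  ─────────────────
8│♜ · ♝ ♛ ♚ ♝ · ♜│8
7│♟ ♟ ♟ · ♟ ♟ ♟ ♟│7
6│♞ · · · · · · ♞│6
5│· · · ♟ ♘ · · ·│5
4│· · · · · · · ·│4
3│· · ♘ · · · · ·│3
2│♙ ♙ ♙ ♙ ♙ ♙ ♙ ♙│2
1│♖ · ♗ ♕ ♔ ♗ · ♖│1
  ─────────────────
  a b c d e f g h

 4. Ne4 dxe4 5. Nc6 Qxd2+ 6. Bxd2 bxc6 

  a b c d e f g h
  ─────────────────
8│♜ · ♝ · ♚ ♝ · ♜│8
7│♟ · ♟ · ♟ ♟ ♟ ♟│7
6│♞ · ♟ · · · · ♞│6
5│· · · · · · · ·│5
4│· · · · ♟ · · ·│4
3│· · · · · · · ·│3
2│♙ ♙ ♙ ♗ ♙ ♙ ♙ ♙│2
1│♖ · · ♕ ♔ ♗ · ♖│1
  ─────────────────
  a b c d e f g h

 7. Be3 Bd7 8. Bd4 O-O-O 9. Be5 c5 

  a b c d e f g h
  ─────────────────
8│· · ♚ ♜ · ♝ · ♜│8
7│♟ · ♟ ♝ ♟ ♟ ♟ ♟│7
6│♞ · · · · · · ♞│6
5│· · ♟ · ♗ · · ·│5
4│· · · · ♟ · · ·│4
3│· · · · · · · ·│3
2│♙ ♙ ♙ · ♙ ♙ ♙ ♙│2
1│♖ · · ♕ ♔ ♗ · ♖│1
  ─────────────────
  a b c d e f g h

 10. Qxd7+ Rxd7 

  a b c d e f g h
  ─────────────────
8│· · ♚ · · ♝ · ♜│8
7│♟ · ♟ ♜ ♟ ♟ ♟ ♟│7
6│♞ · · · · · · ♞│6
5│· · ♟ · ♗ · · ·│5
4│· · · · ♟ · · ·│4
3│· · · · · · · ·│3
2│♙ ♙ ♙ · ♙ ♙ ♙ ♙│2
1│♖ · · · ♔ ♗ · ♖│1
  ─────────────────
  a b c d e f g h


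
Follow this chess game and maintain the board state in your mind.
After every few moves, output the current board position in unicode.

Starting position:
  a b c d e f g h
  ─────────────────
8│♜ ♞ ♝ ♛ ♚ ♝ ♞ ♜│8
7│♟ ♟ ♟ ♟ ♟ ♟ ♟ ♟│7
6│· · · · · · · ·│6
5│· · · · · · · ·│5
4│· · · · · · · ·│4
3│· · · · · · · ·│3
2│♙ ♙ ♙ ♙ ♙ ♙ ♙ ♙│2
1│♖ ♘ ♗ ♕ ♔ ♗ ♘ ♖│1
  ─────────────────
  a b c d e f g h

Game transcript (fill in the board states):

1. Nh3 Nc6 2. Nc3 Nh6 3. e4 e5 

  a b c d e f g h
  ─────────────────
8│♜ · ♝ ♛ ♚ ♝ · ♜│8
7│♟ ♟ ♟ ♟ · ♟ ♟ ♟│7
6│· · ♞ · · · · ♞│6
5│· · · · ♟ · · ·│5
4│· · · · ♙ · · ·│4
3│· · ♘ · · · · ♘│3
2│♙ ♙ ♙ ♙ · ♙ ♙ ♙│2
1│♖ · ♗ ♕ ♔ ♗ · ♖│1
  ─────────────────
  a b c d e f g h

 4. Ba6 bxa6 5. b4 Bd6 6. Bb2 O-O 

  a b c d e f g h
  ─────────────────
8│♜ · ♝ ♛ · ♜ ♚ ·│8
7│♟ · ♟ ♟ · ♟ ♟ ♟│7
6│♟ · ♞ ♝ · · · ♞│6
5│· · · · ♟ · · ·│5
4│· ♙ · · ♙ · · ·│4
3│· · ♘ · · · · ♘│3
2│♙ ♗ ♙ ♙ · ♙ ♙ ♙│2
1│♖ · · ♕ ♔ · · ♖│1
  ─────────────────
  a b c d e f g h

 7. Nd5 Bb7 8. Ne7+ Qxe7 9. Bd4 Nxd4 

  a b c d e f g h
  ─────────────────
8│♜ · · · · ♜ ♚ ·│8
7│♟ ♝ ♟ ♟ ♛ ♟ ♟ ♟│7
6│♟ · · ♝ · · · ♞│6
5│· · · · ♟ · · ·│5
4│· ♙ · ♞ ♙ · · ·│4
3│· · · · · · · ♘│3
2│♙ · ♙ ♙ · ♙ ♙ ♙│2
1│♖ · · ♕ ♔ · · ♖│1
  ─────────────────
  a b c d e f g h

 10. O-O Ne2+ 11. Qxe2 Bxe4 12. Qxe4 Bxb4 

  a b c d e f g h
  ─────────────────
8│♜ · · · · ♜ ♚ ·│8
7│♟ · ♟ ♟ ♛ ♟ ♟ ♟│7
6│♟ · · · · · · ♞│6
5│· · · · ♟ · · ·│5
4│· ♝ · · ♕ · · ·│4
3│· · · · · · · ♘│3
2│♙ · ♙ ♙ · ♙ ♙ ♙│2
1│♖ · · · · ♖ ♔ ·│1
  ─────────────────
  a b c d e f g h

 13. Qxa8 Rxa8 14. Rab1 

  a b c d e f g h
  ─────────────────
8│♜ · · · · · ♚ ·│8
7│♟ · ♟ ♟ ♛ ♟ ♟ ♟│7
6│♟ · · · · · · ♞│6
5│· · · · ♟ · · ·│5
4│· ♝ · · · · · ·│4
3│· · · · · · · ♘│3
2│♙ · ♙ ♙ · ♙ ♙ ♙│2
1│· ♖ · · · ♖ ♔ ·│1
  ─────────────────
  a b c d e f g h


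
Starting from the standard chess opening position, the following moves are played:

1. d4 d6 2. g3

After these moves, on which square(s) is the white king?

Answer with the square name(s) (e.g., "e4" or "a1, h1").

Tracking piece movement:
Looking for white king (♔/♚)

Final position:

  a b c d e f g h
  ─────────────────
8│♜ ♞ ♝ ♛ ♚ ♝ ♞ ♜│8
7│♟ ♟ ♟ · ♟ ♟ ♟ ♟│7
6│· · · ♟ · · · ·│6
5│· · · · · · · ·│5
4│· · · ♙ · · · ·│4
3│· · · · · · ♙ ·│3
2│♙ ♙ ♙ · ♙ ♙ · ♙│2
1│♖ ♘ ♗ ♕ ♔ ♗ ♘ ♖│1
  ─────────────────
  a b c d e f g h


e1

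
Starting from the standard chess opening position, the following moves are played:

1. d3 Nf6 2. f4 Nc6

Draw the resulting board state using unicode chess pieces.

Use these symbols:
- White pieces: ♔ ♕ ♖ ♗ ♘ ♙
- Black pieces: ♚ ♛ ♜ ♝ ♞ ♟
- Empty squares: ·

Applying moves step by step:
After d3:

♜ ♞ ♝ ♛ ♚ ♝ ♞ ♜
♟ ♟ ♟ ♟ ♟ ♟ ♟ ♟
· · · · · · · ·
· · · · · · · ·
· · · · · · · ·
· · · ♙ · · · ·
♙ ♙ ♙ · ♙ ♙ ♙ ♙
♖ ♘ ♗ ♕ ♔ ♗ ♘ ♖


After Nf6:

♜ ♞ ♝ ♛ ♚ ♝ · ♜
♟ ♟ ♟ ♟ ♟ ♟ ♟ ♟
· · · · · ♞ · ·
· · · · · · · ·
· · · · · · · ·
· · · ♙ · · · ·
♙ ♙ ♙ · ♙ ♙ ♙ ♙
♖ ♘ ♗ ♕ ♔ ♗ ♘ ♖


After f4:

♜ ♞ ♝ ♛ ♚ ♝ · ♜
♟ ♟ ♟ ♟ ♟ ♟ ♟ ♟
· · · · · ♞ · ·
· · · · · · · ·
· · · · · ♙ · ·
· · · ♙ · · · ·
♙ ♙ ♙ · ♙ · ♙ ♙
♖ ♘ ♗ ♕ ♔ ♗ ♘ ♖


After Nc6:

♜ · ♝ ♛ ♚ ♝ · ♜
♟ ♟ ♟ ♟ ♟ ♟ ♟ ♟
· · ♞ · · ♞ · ·
· · · · · · · ·
· · · · · ♙ · ·
· · · ♙ · · · ·
♙ ♙ ♙ · ♙ · ♙ ♙
♖ ♘ ♗ ♕ ♔ ♗ ♘ ♖



  a b c d e f g h
  ─────────────────
8│♜ · ♝ ♛ ♚ ♝ · ♜│8
7│♟ ♟ ♟ ♟ ♟ ♟ ♟ ♟│7
6│· · ♞ · · ♞ · ·│6
5│· · · · · · · ·│5
4│· · · · · ♙ · ·│4
3│· · · ♙ · · · ·│3
2│♙ ♙ ♙ · ♙ · ♙ ♙│2
1│♖ ♘ ♗ ♕ ♔ ♗ ♘ ♖│1
  ─────────────────
  a b c d e f g h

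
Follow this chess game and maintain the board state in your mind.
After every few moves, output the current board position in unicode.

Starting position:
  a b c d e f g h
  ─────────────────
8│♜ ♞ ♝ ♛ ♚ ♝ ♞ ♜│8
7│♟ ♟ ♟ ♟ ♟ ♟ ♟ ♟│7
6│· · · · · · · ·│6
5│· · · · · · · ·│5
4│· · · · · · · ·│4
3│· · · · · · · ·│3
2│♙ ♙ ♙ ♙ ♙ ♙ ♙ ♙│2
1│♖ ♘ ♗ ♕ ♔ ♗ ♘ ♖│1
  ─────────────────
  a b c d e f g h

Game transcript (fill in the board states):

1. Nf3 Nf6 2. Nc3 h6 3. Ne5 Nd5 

  a b c d e f g h
  ─────────────────
8│♜ ♞ ♝ ♛ ♚ ♝ · ♜│8
7│♟ ♟ ♟ ♟ ♟ ♟ ♟ ·│7
6│· · · · · · · ♟│6
5│· · · ♞ ♘ · · ·│5
4│· · · · · · · ·│4
3│· · ♘ · · · · ·│3
2│♙ ♙ ♙ ♙ ♙ ♙ ♙ ♙│2
1│♖ · ♗ ♕ ♔ ♗ · ♖│1
  ─────────────────
  a b c d e f g h

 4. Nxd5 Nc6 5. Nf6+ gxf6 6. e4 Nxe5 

  a b c d e f g h
  ─────────────────
8│♜ · ♝ ♛ ♚ ♝ · ♜│8
7│♟ ♟ ♟ ♟ ♟ ♟ · ·│7
6│· · · · · ♟ · ♟│6
5│· · · · ♞ · · ·│5
4│· · · · ♙ · · ·│4
3│· · · · · · · ·│3
2│♙ ♙ ♙ ♙ · ♙ ♙ ♙│2
1│♖ · ♗ ♕ ♔ ♗ · ♖│1
  ─────────────────
  a b c d e f g h

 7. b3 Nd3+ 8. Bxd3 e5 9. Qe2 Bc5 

  a b c d e f g h
  ─────────────────
8│♜ · ♝ ♛ ♚ · · ♜│8
7│♟ ♟ ♟ ♟ · ♟ · ·│7
6│· · · · · ♟ · ♟│6
5│· · ♝ · ♟ · · ·│5
4│· · · · ♙ · · ·│4
3│· ♙ · ♗ · · · ·│3
2│♙ · ♙ ♙ ♕ ♙ ♙ ♙│2
1│♖ · ♗ · ♔ · · ♖│1
  ─────────────────
  a b c d e f g h

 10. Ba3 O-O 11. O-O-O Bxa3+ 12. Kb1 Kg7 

  a b c d e f g h
  ─────────────────
8│♜ · ♝ ♛ · ♜ · ·│8
7│♟ ♟ ♟ ♟ · ♟ ♚ ·│7
6│· · · · · ♟ · ♟│6
5│· · · · ♟ · · ·│5
4│· · · · ♙ · · ·│4
3│♝ ♙ · ♗ · · · ·│3
2│♙ · ♙ ♙ ♕ ♙ ♙ ♙│2
1│· ♔ · ♖ · · · ♖│1
  ─────────────────
  a b c d e f g h

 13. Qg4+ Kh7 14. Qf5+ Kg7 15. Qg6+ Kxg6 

  a b c d e f g h
  ─────────────────
8│♜ · ♝ ♛ · ♜ · ·│8
7│♟ ♟ ♟ ♟ · ♟ · ·│7
6│· · · · · ♟ ♚ ♟│6
5│· · · · ♟ · · ·│5
4│· · · · ♙ · · ·│4
3│♝ ♙ · ♗ · · · ·│3
2│♙ · ♙ ♙ · ♙ ♙ ♙│2
1│· ♔ · ♖ · · · ♖│1
  ─────────────────
  a b c d e f g h



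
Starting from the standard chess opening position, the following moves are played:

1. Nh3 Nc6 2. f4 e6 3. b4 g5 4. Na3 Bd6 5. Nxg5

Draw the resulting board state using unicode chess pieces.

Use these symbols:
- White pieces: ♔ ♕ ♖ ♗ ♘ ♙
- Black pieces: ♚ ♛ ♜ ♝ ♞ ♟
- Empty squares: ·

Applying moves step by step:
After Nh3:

♜ ♞ ♝ ♛ ♚ ♝ ♞ ♜
♟ ♟ ♟ ♟ ♟ ♟ ♟ ♟
· · · · · · · ·
· · · · · · · ·
· · · · · · · ·
· · · · · · · ♘
♙ ♙ ♙ ♙ ♙ ♙ ♙ ♙
♖ ♘ ♗ ♕ ♔ ♗ · ♖


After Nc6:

♜ · ♝ ♛ ♚ ♝ ♞ ♜
♟ ♟ ♟ ♟ ♟ ♟ ♟ ♟
· · ♞ · · · · ·
· · · · · · · ·
· · · · · · · ·
· · · · · · · ♘
♙ ♙ ♙ ♙ ♙ ♙ ♙ ♙
♖ ♘ ♗ ♕ ♔ ♗ · ♖


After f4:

♜ · ♝ ♛ ♚ ♝ ♞ ♜
♟ ♟ ♟ ♟ ♟ ♟ ♟ ♟
· · ♞ · · · · ·
· · · · · · · ·
· · · · · ♙ · ·
· · · · · · · ♘
♙ ♙ ♙ ♙ ♙ · ♙ ♙
♖ ♘ ♗ ♕ ♔ ♗ · ♖


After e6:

♜ · ♝ ♛ ♚ ♝ ♞ ♜
♟ ♟ ♟ ♟ · ♟ ♟ ♟
· · ♞ · ♟ · · ·
· · · · · · · ·
· · · · · ♙ · ·
· · · · · · · ♘
♙ ♙ ♙ ♙ ♙ · ♙ ♙
♖ ♘ ♗ ♕ ♔ ♗ · ♖


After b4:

♜ · ♝ ♛ ♚ ♝ ♞ ♜
♟ ♟ ♟ ♟ · ♟ ♟ ♟
· · ♞ · ♟ · · ·
· · · · · · · ·
· ♙ · · · ♙ · ·
· · · · · · · ♘
♙ · ♙ ♙ ♙ · ♙ ♙
♖ ♘ ♗ ♕ ♔ ♗ · ♖


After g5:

♜ · ♝ ♛ ♚ ♝ ♞ ♜
♟ ♟ ♟ ♟ · ♟ · ♟
· · ♞ · ♟ · · ·
· · · · · · ♟ ·
· ♙ · · · ♙ · ·
· · · · · · · ♘
♙ · ♙ ♙ ♙ · ♙ ♙
♖ ♘ ♗ ♕ ♔ ♗ · ♖


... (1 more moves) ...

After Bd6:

♜ · ♝ ♛ ♚ · ♞ ♜
♟ ♟ ♟ ♟ · ♟ · ♟
· · ♞ ♝ ♟ · · ·
· · · · · · ♟ ·
· ♙ · · · ♙ · ·
♘ · · · · · · ♘
♙ · ♙ ♙ ♙ · ♙ ♙
♖ · ♗ ♕ ♔ ♗ · ♖


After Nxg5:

♜ · ♝ ♛ ♚ · ♞ ♜
♟ ♟ ♟ ♟ · ♟ · ♟
· · ♞ ♝ ♟ · · ·
· · · · · · ♘ ·
· ♙ · · · ♙ · ·
♘ · · · · · · ·
♙ · ♙ ♙ ♙ · ♙ ♙
♖ · ♗ ♕ ♔ ♗ · ♖



  a b c d e f g h
  ─────────────────
8│♜ · ♝ ♛ ♚ · ♞ ♜│8
7│♟ ♟ ♟ ♟ · ♟ · ♟│7
6│· · ♞ ♝ ♟ · · ·│6
5│· · · · · · ♘ ·│5
4│· ♙ · · · ♙ · ·│4
3│♘ · · · · · · ·│3
2│♙ · ♙ ♙ ♙ · ♙ ♙│2
1│♖ · ♗ ♕ ♔ ♗ · ♖│1
  ─────────────────
  a b c d e f g h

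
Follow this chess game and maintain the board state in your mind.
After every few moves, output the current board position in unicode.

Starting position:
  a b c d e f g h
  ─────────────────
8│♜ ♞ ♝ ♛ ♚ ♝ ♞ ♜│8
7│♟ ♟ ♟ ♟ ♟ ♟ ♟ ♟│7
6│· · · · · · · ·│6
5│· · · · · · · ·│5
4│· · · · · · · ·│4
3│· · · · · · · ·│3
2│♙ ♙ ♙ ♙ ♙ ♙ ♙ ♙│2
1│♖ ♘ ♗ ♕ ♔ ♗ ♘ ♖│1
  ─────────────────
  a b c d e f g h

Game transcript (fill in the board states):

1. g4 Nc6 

  a b c d e f g h
  ─────────────────
8│♜ · ♝ ♛ ♚ ♝ ♞ ♜│8
7│♟ ♟ ♟ ♟ ♟ ♟ ♟ ♟│7
6│· · ♞ · · · · ·│6
5│· · · · · · · ·│5
4│· · · · · · ♙ ·│4
3│· · · · · · · ·│3
2│♙ ♙ ♙ ♙ ♙ ♙ · ♙│2
1│♖ ♘ ♗ ♕ ♔ ♗ ♘ ♖│1
  ─────────────────
  a b c d e f g h

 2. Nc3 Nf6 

  a b c d e f g h
  ─────────────────
8│♜ · ♝ ♛ ♚ ♝ · ♜│8
7│♟ ♟ ♟ ♟ ♟ ♟ ♟ ♟│7
6│· · ♞ · · ♞ · ·│6
5│· · · · · · · ·│5
4│· · · · · · ♙ ·│4
3│· · ♘ · · · · ·│3
2│♙ ♙ ♙ ♙ ♙ ♙ · ♙│2
1│♖ · ♗ ♕ ♔ ♗ ♘ ♖│1
  ─────────────────
  a b c d e f g h

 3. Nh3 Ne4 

  a b c d e f g h
  ─────────────────
8│♜ · ♝ ♛ ♚ ♝ · ♜│8
7│♟ ♟ ♟ ♟ ♟ ♟ ♟ ♟│7
6│· · ♞ · · · · ·│6
5│· · · · · · · ·│5
4│· · · · ♞ · ♙ ·│4
3│· · ♘ · · · · ♘│3
2│♙ ♙ ♙ ♙ ♙ ♙ · ♙│2
1│♖ · ♗ ♕ ♔ ♗ · ♖│1
  ─────────────────
  a b c d e f g h

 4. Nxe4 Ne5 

  a b c d e f g h
  ─────────────────
8│♜ · ♝ ♛ ♚ ♝ · ♜│8
7│♟ ♟ ♟ ♟ ♟ ♟ ♟ ♟│7
6│· · · · · · · ·│6
5│· · · · ♞ · · ·│5
4│· · · · ♘ · ♙ ·│4
3│· · · · · · · ♘│3
2│♙ ♙ ♙ ♙ ♙ ♙ · ♙│2
1│♖ · ♗ ♕ ♔ ♗ · ♖│1
  ─────────────────
  a b c d e f g h



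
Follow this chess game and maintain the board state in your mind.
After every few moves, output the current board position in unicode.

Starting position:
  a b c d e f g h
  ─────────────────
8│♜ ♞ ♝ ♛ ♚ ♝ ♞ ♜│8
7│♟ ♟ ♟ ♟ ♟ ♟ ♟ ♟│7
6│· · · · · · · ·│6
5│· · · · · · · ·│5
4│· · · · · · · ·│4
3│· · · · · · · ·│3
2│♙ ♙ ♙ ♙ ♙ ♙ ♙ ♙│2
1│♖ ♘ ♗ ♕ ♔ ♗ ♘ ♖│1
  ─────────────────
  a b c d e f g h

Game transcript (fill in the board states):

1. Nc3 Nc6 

  a b c d e f g h
  ─────────────────
8│♜ · ♝ ♛ ♚ ♝ ♞ ♜│8
7│♟ ♟ ♟ ♟ ♟ ♟ ♟ ♟│7
6│· · ♞ · · · · ·│6
5│· · · · · · · ·│5
4│· · · · · · · ·│4
3│· · ♘ · · · · ·│3
2│♙ ♙ ♙ ♙ ♙ ♙ ♙ ♙│2
1│♖ · ♗ ♕ ♔ ♗ ♘ ♖│1
  ─────────────────
  a b c d e f g h

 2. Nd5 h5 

  a b c d e f g h
  ─────────────────
8│♜ · ♝ ♛ ♚ ♝ ♞ ♜│8
7│♟ ♟ ♟ ♟ ♟ ♟ ♟ ·│7
6│· · ♞ · · · · ·│6
5│· · · ♘ · · · ♟│5
4│· · · · · · · ·│4
3│· · · · · · · ·│3
2│♙ ♙ ♙ ♙ ♙ ♙ ♙ ♙│2
1│♖ · ♗ ♕ ♔ ♗ ♘ ♖│1
  ─────────────────
  a b c d e f g h

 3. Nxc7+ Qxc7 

  a b c d e f g h
  ─────────────────
8│♜ · ♝ · ♚ ♝ ♞ ♜│8
7│♟ ♟ ♛ ♟ ♟ ♟ ♟ ·│7
6│· · ♞ · · · · ·│6
5│· · · · · · · ♟│5
4│· · · · · · · ·│4
3│· · · · · · · ·│3
2│♙ ♙ ♙ ♙ ♙ ♙ ♙ ♙│2
1│♖ · ♗ ♕ ♔ ♗ ♘ ♖│1
  ─────────────────
  a b c d e f g h



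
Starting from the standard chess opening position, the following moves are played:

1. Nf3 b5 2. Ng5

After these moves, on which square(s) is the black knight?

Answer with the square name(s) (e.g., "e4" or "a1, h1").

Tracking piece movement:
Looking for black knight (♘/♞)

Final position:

  a b c d e f g h
  ─────────────────
8│♜ ♞ ♝ ♛ ♚ ♝ ♞ ♜│8
7│♟ · ♟ ♟ ♟ ♟ ♟ ♟│7
6│· · · · · · · ·│6
5│· ♟ · · · · ♘ ·│5
4│· · · · · · · ·│4
3│· · · · · · · ·│3
2│♙ ♙ ♙ ♙ ♙ ♙ ♙ ♙│2
1│♖ ♘ ♗ ♕ ♔ ♗ · ♖│1
  ─────────────────
  a b c d e f g h


b8, g8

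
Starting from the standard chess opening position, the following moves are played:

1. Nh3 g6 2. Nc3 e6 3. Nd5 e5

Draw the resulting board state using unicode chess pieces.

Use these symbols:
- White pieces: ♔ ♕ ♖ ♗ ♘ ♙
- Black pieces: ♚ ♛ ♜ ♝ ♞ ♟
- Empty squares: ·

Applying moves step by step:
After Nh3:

♜ ♞ ♝ ♛ ♚ ♝ ♞ ♜
♟ ♟ ♟ ♟ ♟ ♟ ♟ ♟
· · · · · · · ·
· · · · · · · ·
· · · · · · · ·
· · · · · · · ♘
♙ ♙ ♙ ♙ ♙ ♙ ♙ ♙
♖ ♘ ♗ ♕ ♔ ♗ · ♖


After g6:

♜ ♞ ♝ ♛ ♚ ♝ ♞ ♜
♟ ♟ ♟ ♟ ♟ ♟ · ♟
· · · · · · ♟ ·
· · · · · · · ·
· · · · · · · ·
· · · · · · · ♘
♙ ♙ ♙ ♙ ♙ ♙ ♙ ♙
♖ ♘ ♗ ♕ ♔ ♗ · ♖


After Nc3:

♜ ♞ ♝ ♛ ♚ ♝ ♞ ♜
♟ ♟ ♟ ♟ ♟ ♟ · ♟
· · · · · · ♟ ·
· · · · · · · ·
· · · · · · · ·
· · ♘ · · · · ♘
♙ ♙ ♙ ♙ ♙ ♙ ♙ ♙
♖ · ♗ ♕ ♔ ♗ · ♖


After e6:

♜ ♞ ♝ ♛ ♚ ♝ ♞ ♜
♟ ♟ ♟ ♟ · ♟ · ♟
· · · · ♟ · ♟ ·
· · · · · · · ·
· · · · · · · ·
· · ♘ · · · · ♘
♙ ♙ ♙ ♙ ♙ ♙ ♙ ♙
♖ · ♗ ♕ ♔ ♗ · ♖


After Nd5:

♜ ♞ ♝ ♛ ♚ ♝ ♞ ♜
♟ ♟ ♟ ♟ · ♟ · ♟
· · · · ♟ · ♟ ·
· · · ♘ · · · ·
· · · · · · · ·
· · · · · · · ♘
♙ ♙ ♙ ♙ ♙ ♙ ♙ ♙
♖ · ♗ ♕ ♔ ♗ · ♖


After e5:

♜ ♞ ♝ ♛ ♚ ♝ ♞ ♜
♟ ♟ ♟ ♟ · ♟ · ♟
· · · · · · ♟ ·
· · · ♘ ♟ · · ·
· · · · · · · ·
· · · · · · · ♘
♙ ♙ ♙ ♙ ♙ ♙ ♙ ♙
♖ · ♗ ♕ ♔ ♗ · ♖



  a b c d e f g h
  ─────────────────
8│♜ ♞ ♝ ♛ ♚ ♝ ♞ ♜│8
7│♟ ♟ ♟ ♟ · ♟ · ♟│7
6│· · · · · · ♟ ·│6
5│· · · ♘ ♟ · · ·│5
4│· · · · · · · ·│4
3│· · · · · · · ♘│3
2│♙ ♙ ♙ ♙ ♙ ♙ ♙ ♙│2
1│♖ · ♗ ♕ ♔ ♗ · ♖│1
  ─────────────────
  a b c d e f g h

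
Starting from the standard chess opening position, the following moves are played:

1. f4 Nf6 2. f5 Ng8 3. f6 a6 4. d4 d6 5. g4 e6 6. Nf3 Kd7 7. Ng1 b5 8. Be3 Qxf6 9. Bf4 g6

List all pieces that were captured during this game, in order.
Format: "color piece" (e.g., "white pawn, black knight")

Tracking captures:
  Qxf6: captured white pawn

white pawn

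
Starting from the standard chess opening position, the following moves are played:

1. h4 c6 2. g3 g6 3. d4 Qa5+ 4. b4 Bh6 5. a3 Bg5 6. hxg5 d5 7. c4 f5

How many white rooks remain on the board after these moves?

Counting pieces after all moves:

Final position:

  a b c d e f g h
  ─────────────────
8│♜ ♞ ♝ · ♚ · ♞ ♜│8
7│♟ ♟ · · ♟ · · ♟│7
6│· · ♟ · · · ♟ ·│6
5│♛ · · ♟ · ♟ ♙ ·│5
4│· ♙ ♙ ♙ · · · ·│4
3│♙ · · · · · ♙ ·│3
2│· · · · ♙ ♙ · ·│2
1│♖ ♘ ♗ ♕ ♔ ♗ ♘ ♖│1
  ─────────────────
  a b c d e f g h


2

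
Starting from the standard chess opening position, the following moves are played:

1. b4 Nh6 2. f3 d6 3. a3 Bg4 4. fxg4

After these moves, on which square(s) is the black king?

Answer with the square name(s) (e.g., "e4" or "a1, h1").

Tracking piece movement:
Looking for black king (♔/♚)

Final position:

  a b c d e f g h
  ─────────────────
8│♜ ♞ · ♛ ♚ ♝ · ♜│8
7│♟ ♟ ♟ · ♟ ♟ ♟ ♟│7
6│· · · ♟ · · · ♞│6
5│· · · · · · · ·│5
4│· ♙ · · · · ♙ ·│4
3│♙ · · · · · · ·│3
2│· · ♙ ♙ ♙ · ♙ ♙│2
1│♖ ♘ ♗ ♕ ♔ ♗ ♘ ♖│1
  ─────────────────
  a b c d e f g h


e8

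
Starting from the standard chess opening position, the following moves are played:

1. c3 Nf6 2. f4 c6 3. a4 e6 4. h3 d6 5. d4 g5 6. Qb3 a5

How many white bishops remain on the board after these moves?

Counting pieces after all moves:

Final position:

  a b c d e f g h
  ─────────────────
8│♜ ♞ ♝ ♛ ♚ ♝ · ♜│8
7│· ♟ · · · ♟ · ♟│7
6│· · ♟ ♟ ♟ ♞ · ·│6
5│♟ · · · · · ♟ ·│5
4│♙ · · ♙ · ♙ · ·│4
3│· ♕ ♙ · · · · ♙│3
2│· ♙ · · ♙ · ♙ ·│2
1│♖ ♘ ♗ · ♔ ♗ ♘ ♖│1
  ─────────────────
  a b c d e f g h


2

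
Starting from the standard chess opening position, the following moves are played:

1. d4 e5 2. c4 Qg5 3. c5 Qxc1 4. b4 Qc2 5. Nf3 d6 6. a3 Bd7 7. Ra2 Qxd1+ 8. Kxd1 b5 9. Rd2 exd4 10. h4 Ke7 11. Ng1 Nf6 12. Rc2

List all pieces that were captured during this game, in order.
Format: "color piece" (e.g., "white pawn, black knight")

Tracking captures:
  Qxc1: captured white bishop
  Qxd1+: captured white queen
  Kxd1: captured black queen
  exd4: captured white pawn

white bishop, white queen, black queen, white pawn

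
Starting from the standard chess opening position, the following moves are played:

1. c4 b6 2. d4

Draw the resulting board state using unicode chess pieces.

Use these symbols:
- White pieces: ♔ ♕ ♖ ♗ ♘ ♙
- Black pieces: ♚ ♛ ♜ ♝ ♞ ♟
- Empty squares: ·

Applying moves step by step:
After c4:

♜ ♞ ♝ ♛ ♚ ♝ ♞ ♜
♟ ♟ ♟ ♟ ♟ ♟ ♟ ♟
· · · · · · · ·
· · · · · · · ·
· · ♙ · · · · ·
· · · · · · · ·
♙ ♙ · ♙ ♙ ♙ ♙ ♙
♖ ♘ ♗ ♕ ♔ ♗ ♘ ♖


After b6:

♜ ♞ ♝ ♛ ♚ ♝ ♞ ♜
♟ · ♟ ♟ ♟ ♟ ♟ ♟
· ♟ · · · · · ·
· · · · · · · ·
· · ♙ · · · · ·
· · · · · · · ·
♙ ♙ · ♙ ♙ ♙ ♙ ♙
♖ ♘ ♗ ♕ ♔ ♗ ♘ ♖


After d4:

♜ ♞ ♝ ♛ ♚ ♝ ♞ ♜
♟ · ♟ ♟ ♟ ♟ ♟ ♟
· ♟ · · · · · ·
· · · · · · · ·
· · ♙ ♙ · · · ·
· · · · · · · ·
♙ ♙ · · ♙ ♙ ♙ ♙
♖ ♘ ♗ ♕ ♔ ♗ ♘ ♖



  a b c d e f g h
  ─────────────────
8│♜ ♞ ♝ ♛ ♚ ♝ ♞ ♜│8
7│♟ · ♟ ♟ ♟ ♟ ♟ ♟│7
6│· ♟ · · · · · ·│6
5│· · · · · · · ·│5
4│· · ♙ ♙ · · · ·│4
3│· · · · · · · ·│3
2│♙ ♙ · · ♙ ♙ ♙ ♙│2
1│♖ ♘ ♗ ♕ ♔ ♗ ♘ ♖│1
  ─────────────────
  a b c d e f g h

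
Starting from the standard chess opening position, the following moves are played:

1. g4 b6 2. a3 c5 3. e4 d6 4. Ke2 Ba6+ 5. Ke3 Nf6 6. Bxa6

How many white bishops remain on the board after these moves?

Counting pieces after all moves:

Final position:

  a b c d e f g h
  ─────────────────
8│♜ ♞ · ♛ ♚ ♝ · ♜│8
7│♟ · · · ♟ ♟ ♟ ♟│7
6│♗ ♟ · ♟ · ♞ · ·│6
5│· · ♟ · · · · ·│5
4│· · · · ♙ · ♙ ·│4
3│♙ · · · ♔ · · ·│3
2│· ♙ ♙ ♙ · ♙ · ♙│2
1│♖ ♘ ♗ ♕ · · ♘ ♖│1
  ─────────────────
  a b c d e f g h


2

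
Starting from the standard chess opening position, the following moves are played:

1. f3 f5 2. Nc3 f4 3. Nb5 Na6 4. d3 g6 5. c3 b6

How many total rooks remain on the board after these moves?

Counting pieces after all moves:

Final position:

  a b c d e f g h
  ─────────────────
8│♜ · ♝ ♛ ♚ ♝ ♞ ♜│8
7│♟ · ♟ ♟ ♟ · · ♟│7
6│♞ ♟ · · · · ♟ ·│6
5│· ♘ · · · · · ·│5
4│· · · · · ♟ · ·│4
3│· · ♙ ♙ · ♙ · ·│3
2│♙ ♙ · · ♙ · ♙ ♙│2
1│♖ · ♗ ♕ ♔ ♗ ♘ ♖│1
  ─────────────────
  a b c d e f g h


4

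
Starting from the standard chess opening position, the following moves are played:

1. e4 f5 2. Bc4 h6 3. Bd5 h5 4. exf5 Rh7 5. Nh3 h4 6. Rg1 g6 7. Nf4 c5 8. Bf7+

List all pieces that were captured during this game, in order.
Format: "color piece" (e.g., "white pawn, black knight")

Tracking captures:
  exf5: captured black pawn

black pawn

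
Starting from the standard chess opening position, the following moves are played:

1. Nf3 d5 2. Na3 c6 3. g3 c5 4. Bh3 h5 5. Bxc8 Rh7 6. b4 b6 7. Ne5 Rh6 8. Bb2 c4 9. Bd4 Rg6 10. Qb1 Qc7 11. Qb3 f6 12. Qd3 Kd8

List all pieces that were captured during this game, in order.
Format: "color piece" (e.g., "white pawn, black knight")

Tracking captures:
  Bxc8: captured black bishop

black bishop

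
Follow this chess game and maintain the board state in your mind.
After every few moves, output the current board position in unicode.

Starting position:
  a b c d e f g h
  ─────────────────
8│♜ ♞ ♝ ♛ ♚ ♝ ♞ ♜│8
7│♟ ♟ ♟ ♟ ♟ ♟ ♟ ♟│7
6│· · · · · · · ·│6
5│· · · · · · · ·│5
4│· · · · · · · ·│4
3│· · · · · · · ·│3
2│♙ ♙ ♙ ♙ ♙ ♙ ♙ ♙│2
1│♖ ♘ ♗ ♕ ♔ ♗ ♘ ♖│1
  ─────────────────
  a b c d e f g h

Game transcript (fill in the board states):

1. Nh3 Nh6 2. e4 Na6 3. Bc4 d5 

  a b c d e f g h
  ─────────────────
8│♜ · ♝ ♛ ♚ ♝ · ♜│8
7│♟ ♟ ♟ · ♟ ♟ ♟ ♟│7
6│♞ · · · · · · ♞│6
5│· · · ♟ · · · ·│5
4│· · ♗ · ♙ · · ·│4
3│· · · · · · · ♘│3
2│♙ ♙ ♙ ♙ · ♙ ♙ ♙│2
1│♖ ♘ ♗ ♕ ♔ · · ♖│1
  ─────────────────
  a b c d e f g h

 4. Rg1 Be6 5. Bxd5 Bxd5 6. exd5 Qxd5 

  a b c d e f g h
  ─────────────────
8│♜ · · · ♚ ♝ · ♜│8
7│♟ ♟ ♟ · ♟ ♟ ♟ ♟│7
6│♞ · · · · · · ♞│6
5│· · · ♛ · · · ·│5
4│· · · · · · · ·│4
3│· · · · · · · ♘│3
2│♙ ♙ ♙ ♙ · ♙ ♙ ♙│2
1│♖ ♘ ♗ ♕ ♔ · ♖ ·│1
  ─────────────────
  a b c d e f g h

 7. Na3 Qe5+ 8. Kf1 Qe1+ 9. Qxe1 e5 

  a b c d e f g h
  ─────────────────
8│♜ · · · ♚ ♝ · ♜│8
7│♟ ♟ ♟ · · ♟ ♟ ♟│7
6│♞ · · · · · · ♞│6
5│· · · · ♟ · · ·│5
4│· · · · · · · ·│4
3│♘ · · · · · · ♘│3
2│♙ ♙ ♙ ♙ · ♙ ♙ ♙│2
1│♖ · ♗ · ♕ ♔ ♖ ·│1
  ─────────────────
  a b c d e f g h

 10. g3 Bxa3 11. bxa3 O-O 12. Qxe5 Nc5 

  a b c d e f g h
  ─────────────────
8│♜ · · · · ♜ ♚ ·│8
7│♟ ♟ ♟ · · ♟ ♟ ♟│7
6│· · · · · · · ♞│6
5│· · ♞ · ♕ · · ·│5
4│· · · · · · · ·│4
3│♙ · · · · · ♙ ♘│3
2│♙ · ♙ ♙ · ♙ · ♙│2
1│♖ · ♗ · · ♔ ♖ ·│1
  ─────────────────
  a b c d e f g h

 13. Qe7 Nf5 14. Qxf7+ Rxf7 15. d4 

  a b c d e f g h
  ─────────────────
8│♜ · · · · · ♚ ·│8
7│♟ ♟ ♟ · · ♜ ♟ ♟│7
6│· · · · · · · ·│6
5│· · ♞ · · ♞ · ·│5
4│· · · ♙ · · · ·│4
3│♙ · · · · · ♙ ♘│3
2│♙ · ♙ · · ♙ · ♙│2
1│♖ · ♗ · · ♔ ♖ ·│1
  ─────────────────
  a b c d e f g h


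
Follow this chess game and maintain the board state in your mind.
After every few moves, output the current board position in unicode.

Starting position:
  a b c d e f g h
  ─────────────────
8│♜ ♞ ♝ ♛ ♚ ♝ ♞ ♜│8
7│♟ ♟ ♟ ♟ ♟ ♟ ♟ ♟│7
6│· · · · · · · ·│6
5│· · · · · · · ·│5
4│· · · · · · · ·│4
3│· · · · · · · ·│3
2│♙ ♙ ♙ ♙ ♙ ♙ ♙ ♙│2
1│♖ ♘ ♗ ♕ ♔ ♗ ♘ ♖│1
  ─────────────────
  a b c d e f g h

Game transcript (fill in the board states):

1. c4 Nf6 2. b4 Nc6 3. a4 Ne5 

  a b c d e f g h
  ─────────────────
8│♜ · ♝ ♛ ♚ ♝ · ♜│8
7│♟ ♟ ♟ ♟ ♟ ♟ ♟ ♟│7
6│· · · · · ♞ · ·│6
5│· · · · ♞ · · ·│5
4│♙ ♙ ♙ · · · · ·│4
3│· · · · · · · ·│3
2│· · · ♙ ♙ ♙ ♙ ♙│2
1│♖ ♘ ♗ ♕ ♔ ♗ ♘ ♖│1
  ─────────────────
  a b c d e f g h

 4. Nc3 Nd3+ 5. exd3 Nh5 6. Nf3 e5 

  a b c d e f g h
  ─────────────────
8│♜ · ♝ ♛ ♚ ♝ · ♜│8
7│♟ ♟ ♟ ♟ · ♟ ♟ ♟│7
6│· · · · · · · ·│6
5│· · · · ♟ · · ♞│5
4│♙ ♙ ♙ · · · · ·│4
3│· · ♘ ♙ · ♘ · ·│3
2│· · · ♙ · ♙ ♙ ♙│2
1│♖ · ♗ ♕ ♔ ♗ · ♖│1
  ─────────────────
  a b c d e f g h

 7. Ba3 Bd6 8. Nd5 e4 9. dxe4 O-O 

  a b c d e f g h
  ─────────────────
8│♜ · ♝ ♛ · ♜ ♚ ·│8
7│♟ ♟ ♟ ♟ · ♟ ♟ ♟│7
6│· · · ♝ · · · ·│6
5│· · · ♘ · · · ♞│5
4│♙ ♙ ♙ · ♙ · · ·│4
3│♗ · · · · ♘ · ·│3
2│· · · ♙ · ♙ ♙ ♙│2
1│♖ · · ♕ ♔ ♗ · ♖│1
  ─────────────────
  a b c d e f g h

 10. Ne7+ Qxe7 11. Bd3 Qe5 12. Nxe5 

  a b c d e f g h
  ─────────────────
8│♜ · ♝ · · ♜ ♚ ·│8
7│♟ ♟ ♟ ♟ · ♟ ♟ ♟│7
6│· · · ♝ · · · ·│6
5│· · · · ♘ · · ♞│5
4│♙ ♙ ♙ · ♙ · · ·│4
3│♗ · · ♗ · · · ·│3
2│· · · ♙ · ♙ ♙ ♙│2
1│♖ · · ♕ ♔ · · ♖│1
  ─────────────────
  a b c d e f g h


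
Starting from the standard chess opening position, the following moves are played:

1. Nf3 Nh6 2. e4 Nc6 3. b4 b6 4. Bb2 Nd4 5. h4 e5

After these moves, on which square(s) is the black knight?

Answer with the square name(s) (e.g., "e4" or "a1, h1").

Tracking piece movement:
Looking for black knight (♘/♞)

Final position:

  a b c d e f g h
  ─────────────────
8│♜ · ♝ ♛ ♚ ♝ · ♜│8
7│♟ · ♟ ♟ · ♟ ♟ ♟│7
6│· ♟ · · · · · ♞│6
5│· · · · ♟ · · ·│5
4│· ♙ · ♞ ♙ · · ♙│4
3│· · · · · ♘ · ·│3
2│♙ ♗ ♙ ♙ · ♙ ♙ ·│2
1│♖ ♘ · ♕ ♔ ♗ · ♖│1
  ─────────────────
  a b c d e f g h


d4, h6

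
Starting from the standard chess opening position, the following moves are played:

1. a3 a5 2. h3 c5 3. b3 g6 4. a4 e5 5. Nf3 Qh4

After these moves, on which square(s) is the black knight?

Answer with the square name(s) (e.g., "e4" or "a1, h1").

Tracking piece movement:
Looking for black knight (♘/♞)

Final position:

  a b c d e f g h
  ─────────────────
8│♜ ♞ ♝ · ♚ ♝ ♞ ♜│8
7│· ♟ · ♟ · ♟ · ♟│7
6│· · · · · · ♟ ·│6
5│♟ · ♟ · ♟ · · ·│5
4│♙ · · · · · · ♛│4
3│· ♙ · · · ♘ · ♙│3
2│· · ♙ ♙ ♙ ♙ ♙ ·│2
1│♖ ♘ ♗ ♕ ♔ ♗ · ♖│1
  ─────────────────
  a b c d e f g h


b8, g8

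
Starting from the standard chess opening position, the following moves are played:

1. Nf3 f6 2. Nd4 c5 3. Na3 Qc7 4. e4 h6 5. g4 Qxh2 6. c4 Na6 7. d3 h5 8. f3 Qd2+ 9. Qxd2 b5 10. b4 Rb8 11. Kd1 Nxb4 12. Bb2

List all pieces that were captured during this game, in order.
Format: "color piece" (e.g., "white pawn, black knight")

Tracking captures:
  Qxh2: captured white pawn
  Qxd2: captured black queen
  Nxb4: captured white pawn

white pawn, black queen, white pawn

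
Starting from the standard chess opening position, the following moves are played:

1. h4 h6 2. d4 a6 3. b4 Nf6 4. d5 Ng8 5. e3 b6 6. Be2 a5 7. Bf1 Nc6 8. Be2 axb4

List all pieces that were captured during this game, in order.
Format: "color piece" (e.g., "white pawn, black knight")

Tracking captures:
  axb4: captured white pawn

white pawn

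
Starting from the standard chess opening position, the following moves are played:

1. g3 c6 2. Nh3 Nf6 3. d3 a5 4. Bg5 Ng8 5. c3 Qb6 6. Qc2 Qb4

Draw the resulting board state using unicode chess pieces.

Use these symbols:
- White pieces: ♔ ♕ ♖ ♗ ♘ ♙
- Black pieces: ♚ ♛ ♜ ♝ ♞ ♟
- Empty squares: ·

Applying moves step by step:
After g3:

♜ ♞ ♝ ♛ ♚ ♝ ♞ ♜
♟ ♟ ♟ ♟ ♟ ♟ ♟ ♟
· · · · · · · ·
· · · · · · · ·
· · · · · · · ·
· · · · · · ♙ ·
♙ ♙ ♙ ♙ ♙ ♙ · ♙
♖ ♘ ♗ ♕ ♔ ♗ ♘ ♖


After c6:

♜ ♞ ♝ ♛ ♚ ♝ ♞ ♜
♟ ♟ · ♟ ♟ ♟ ♟ ♟
· · ♟ · · · · ·
· · · · · · · ·
· · · · · · · ·
· · · · · · ♙ ·
♙ ♙ ♙ ♙ ♙ ♙ · ♙
♖ ♘ ♗ ♕ ♔ ♗ ♘ ♖


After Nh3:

♜ ♞ ♝ ♛ ♚ ♝ ♞ ♜
♟ ♟ · ♟ ♟ ♟ ♟ ♟
· · ♟ · · · · ·
· · · · · · · ·
· · · · · · · ·
· · · · · · ♙ ♘
♙ ♙ ♙ ♙ ♙ ♙ · ♙
♖ ♘ ♗ ♕ ♔ ♗ · ♖


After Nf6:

♜ ♞ ♝ ♛ ♚ ♝ · ♜
♟ ♟ · ♟ ♟ ♟ ♟ ♟
· · ♟ · · ♞ · ·
· · · · · · · ·
· · · · · · · ·
· · · · · · ♙ ♘
♙ ♙ ♙ ♙ ♙ ♙ · ♙
♖ ♘ ♗ ♕ ♔ ♗ · ♖


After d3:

♜ ♞ ♝ ♛ ♚ ♝ · ♜
♟ ♟ · ♟ ♟ ♟ ♟ ♟
· · ♟ · · ♞ · ·
· · · · · · · ·
· · · · · · · ·
· · · ♙ · · ♙ ♘
♙ ♙ ♙ · ♙ ♙ · ♙
♖ ♘ ♗ ♕ ♔ ♗ · ♖


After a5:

♜ ♞ ♝ ♛ ♚ ♝ · ♜
· ♟ · ♟ ♟ ♟ ♟ ♟
· · ♟ · · ♞ · ·
♟ · · · · · · ·
· · · · · · · ·
· · · ♙ · · ♙ ♘
♙ ♙ ♙ · ♙ ♙ · ♙
♖ ♘ ♗ ♕ ♔ ♗ · ♖


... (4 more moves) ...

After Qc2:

♜ ♞ ♝ · ♚ ♝ ♞ ♜
· ♟ · ♟ ♟ ♟ ♟ ♟
· ♛ ♟ · · · · ·
♟ · · · · · ♗ ·
· · · · · · · ·
· · ♙ ♙ · · ♙ ♘
♙ ♙ ♕ · ♙ ♙ · ♙
♖ ♘ · · ♔ ♗ · ♖


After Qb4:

♜ ♞ ♝ · ♚ ♝ ♞ ♜
· ♟ · ♟ ♟ ♟ ♟ ♟
· · ♟ · · · · ·
♟ · · · · · ♗ ·
· ♛ · · · · · ·
· · ♙ ♙ · · ♙ ♘
♙ ♙ ♕ · ♙ ♙ · ♙
♖ ♘ · · ♔ ♗ · ♖



  a b c d e f g h
  ─────────────────
8│♜ ♞ ♝ · ♚ ♝ ♞ ♜│8
7│· ♟ · ♟ ♟ ♟ ♟ ♟│7
6│· · ♟ · · · · ·│6
5│♟ · · · · · ♗ ·│5
4│· ♛ · · · · · ·│4
3│· · ♙ ♙ · · ♙ ♘│3
2│♙ ♙ ♕ · ♙ ♙ · ♙│2
1│♖ ♘ · · ♔ ♗ · ♖│1
  ─────────────────
  a b c d e f g h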